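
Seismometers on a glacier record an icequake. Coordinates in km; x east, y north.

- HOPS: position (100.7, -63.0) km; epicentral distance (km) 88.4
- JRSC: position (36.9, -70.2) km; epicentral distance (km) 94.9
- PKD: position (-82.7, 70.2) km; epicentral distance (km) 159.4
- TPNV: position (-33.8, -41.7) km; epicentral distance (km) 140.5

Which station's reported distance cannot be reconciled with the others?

TPNV

Solve using three stations at a time. Using HOPS, JRSC, PKD (subtract circle equations pairwise → linear system) gives (x, y) ≈ (68.4, 19.4).
Distances from that point to each station vs reported:
  HOPS: calculated 88.5 vs reported 88.4 → residual 0.1 km
  JRSC: calculated 95.0 vs reported 94.9 → residual 0.1 km
  PKD: calculated 159.4 vs reported 159.4 → residual 0.0 km
  TPNV: calculated 119.1 vs reported 140.5 → residual 21.4 km
HOPS, JRSC, PKD are mutually consistent (residuals ≈ 0); TPNV is off by 21.4 km.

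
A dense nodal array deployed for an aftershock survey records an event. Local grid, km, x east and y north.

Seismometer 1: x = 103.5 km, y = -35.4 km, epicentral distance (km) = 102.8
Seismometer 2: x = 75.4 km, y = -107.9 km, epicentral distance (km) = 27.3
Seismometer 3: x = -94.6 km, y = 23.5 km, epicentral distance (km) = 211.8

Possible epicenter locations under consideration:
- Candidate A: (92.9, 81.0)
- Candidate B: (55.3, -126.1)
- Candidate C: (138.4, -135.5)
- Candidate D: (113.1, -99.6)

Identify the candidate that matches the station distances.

For each candidate, compare |candidate − station| to the reported distance:
Candidate A: residuals Seismometer 1 14.1, Seismometer 2 162.4, Seismometer 3 15.7 → max 162.4 km
Candidate B: residuals Seismometer 1 0.1, Seismometer 2 0.2, Seismometer 3 0.0 → max 0.2 km
Candidate C: residuals Seismometer 1 3.2, Seismometer 2 41.5, Seismometer 3 70.3 → max 70.3 km
Candidate D: residuals Seismometer 1 37.9, Seismometer 2 11.3, Seismometer 3 29.6 → max 37.9 km
Only Candidate B has all residuals ≈ 0.

Candidate B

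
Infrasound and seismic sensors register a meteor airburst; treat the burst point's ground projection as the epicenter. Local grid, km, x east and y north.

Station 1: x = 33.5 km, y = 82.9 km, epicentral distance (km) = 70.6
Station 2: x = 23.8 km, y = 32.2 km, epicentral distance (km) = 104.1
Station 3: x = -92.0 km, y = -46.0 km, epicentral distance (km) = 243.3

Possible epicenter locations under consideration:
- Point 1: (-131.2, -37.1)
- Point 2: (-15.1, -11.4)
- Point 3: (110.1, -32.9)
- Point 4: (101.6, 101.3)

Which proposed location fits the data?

Point 4

For each candidate, compare |candidate − station| to the reported distance:
Point 1: residuals Station 1 133.2, Station 2 65.7, Station 3 203.1 → max 203.1 km
Point 2: residuals Station 1 35.5, Station 2 45.7, Station 3 159.0 → max 159.0 km
Point 3: residuals Station 1 68.2, Station 2 4.0, Station 3 40.8 → max 68.2 km
Point 4: residuals Station 1 0.1, Station 2 0.0, Station 3 0.0 → max 0.1 km
Only Point 4 has all residuals ≈ 0.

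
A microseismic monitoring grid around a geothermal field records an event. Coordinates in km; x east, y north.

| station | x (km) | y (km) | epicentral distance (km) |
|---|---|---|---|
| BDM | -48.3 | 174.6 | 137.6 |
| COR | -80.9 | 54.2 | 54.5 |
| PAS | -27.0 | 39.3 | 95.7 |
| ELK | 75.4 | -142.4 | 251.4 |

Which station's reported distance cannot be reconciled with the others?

Solve using three stations at a time. Using COR, PAS, ELK (subtract circle equations pairwise → linear system) gives (x, y) ≈ (-119.9, 16.0).
Distances from that point to each station vs reported:
  BDM: calculated 174.0 vs reported 137.6 → residual 36.4 km
  COR: calculated 54.6 vs reported 54.5 → residual 0.1 km
  PAS: calculated 95.7 vs reported 95.7 → residual 0.0 km
  ELK: calculated 251.4 vs reported 251.4 → residual 0.0 km
COR, PAS, ELK are mutually consistent (residuals ≈ 0); BDM is off by 36.4 km.

BDM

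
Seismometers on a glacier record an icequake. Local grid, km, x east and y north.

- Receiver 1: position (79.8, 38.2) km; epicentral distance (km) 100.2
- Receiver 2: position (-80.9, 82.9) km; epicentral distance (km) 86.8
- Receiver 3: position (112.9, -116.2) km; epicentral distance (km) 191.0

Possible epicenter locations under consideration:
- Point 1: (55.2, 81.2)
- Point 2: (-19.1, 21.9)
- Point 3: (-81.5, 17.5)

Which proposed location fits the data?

Point 2

For each candidate, compare |candidate − station| to the reported distance:
Point 1: residuals Receiver 1 50.7, Receiver 2 49.3, Receiver 3 14.7 → max 50.7 km
Point 2: residuals Receiver 1 0.0, Receiver 2 0.0, Receiver 3 0.0 → max 0.0 km
Point 3: residuals Receiver 1 62.4, Receiver 2 21.4, Receiver 3 44.9 → max 62.4 km
Only Point 2 has all residuals ≈ 0.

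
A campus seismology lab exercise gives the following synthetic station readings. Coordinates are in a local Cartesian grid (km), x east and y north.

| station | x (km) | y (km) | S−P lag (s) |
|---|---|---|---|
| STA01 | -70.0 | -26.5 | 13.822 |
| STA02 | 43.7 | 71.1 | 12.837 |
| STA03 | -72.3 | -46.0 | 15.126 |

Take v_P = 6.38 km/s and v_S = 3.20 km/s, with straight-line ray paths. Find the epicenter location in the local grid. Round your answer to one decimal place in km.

x ≈ 16.5 km, y ≈ -6.7 km

Distance from S−P lag: d = Δt · v_P v_S / (v_P − v_S) = Δt · (6.38·3.20)/(6.38−3.20) ≈ 6.4201·Δt.
So d_STA01 = 88.74, d_STA02 = 82.42, d_STA03 = 97.11 km.
Circle about each station: (x + 70.0)² + (y + 26.5)² = 88.74²; (x − 43.7)² + (y − 71.1)² = 82.42²; (x + 72.3)² + (y + 46.0)² = 97.11².
Subtracting pairs of circle equations eliminates x²+y² and gives linear equations (the radical axes):
227.4 x + 195.2 y = 2444.38
-4.6 x − 39.0 y = 185.48
Solving the 2×2 system: x ≈ 16.5, y ≈ -6.7 km.
Check against STA01 (with the unrounded x, y): √((x + 70.0)²+(y + 26.5)²) = 88.74 ≈ 88.74 km. ✓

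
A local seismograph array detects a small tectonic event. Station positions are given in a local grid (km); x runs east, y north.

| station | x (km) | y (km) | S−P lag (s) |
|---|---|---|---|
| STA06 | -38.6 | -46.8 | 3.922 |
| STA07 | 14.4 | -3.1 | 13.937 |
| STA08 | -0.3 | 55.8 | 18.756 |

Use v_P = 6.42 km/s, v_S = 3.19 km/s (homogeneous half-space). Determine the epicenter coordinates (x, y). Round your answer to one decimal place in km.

Distance from S−P lag: d = Δt · v_P v_S / (v_P − v_S) = Δt · (6.42·3.19)/(6.42−3.19) ≈ 6.3405·Δt.
So d_STA06 = 24.87, d_STA07 = 88.37, d_STA08 = 118.92 km.
Circle about each station: (x + 38.6)² + (y + 46.8)² = 24.87²; (x − 14.4)² + (y + 3.1)² = 88.37²; (x + 0.3)² + (y − 55.8)² = 118.92².
Subtracting pairs of circle equations eliminates x²+y² and gives linear equations (the radical axes):
106.0 x + 87.4 y = -10653.97
76.6 x + 205.2 y = -14089.92
Solving the 2×2 system: x ≈ -63.4, y ≈ -45.0 km.
Check against STA06 (with the unrounded x, y): √((x + 38.6)²+(y + 46.8)²) = 24.88 ≈ 24.87 km. ✓

x ≈ -63.4 km, y ≈ -45.0 km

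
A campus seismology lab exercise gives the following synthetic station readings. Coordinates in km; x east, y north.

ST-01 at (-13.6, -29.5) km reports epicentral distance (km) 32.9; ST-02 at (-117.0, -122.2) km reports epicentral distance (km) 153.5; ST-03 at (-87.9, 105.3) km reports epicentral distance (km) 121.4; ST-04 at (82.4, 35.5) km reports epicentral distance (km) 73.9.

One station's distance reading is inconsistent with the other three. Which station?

ST-04

Solve using three stations at a time. Using ST-01, ST-02, ST-03 (subtract circle equations pairwise → linear system) gives (x, y) ≈ (-25.6, 1.1).
Distances from that point to each station vs reported:
  ST-01: calculated 32.9 vs reported 32.9 → residual 0.0 km
  ST-02: calculated 153.5 vs reported 153.5 → residual 0.0 km
  ST-03: calculated 121.4 vs reported 121.4 → residual 0.0 km
  ST-04: calculated 113.3 vs reported 73.9 → residual 39.4 km
ST-01, ST-02, ST-03 are mutually consistent (residuals ≈ 0); ST-04 is off by 39.4 km.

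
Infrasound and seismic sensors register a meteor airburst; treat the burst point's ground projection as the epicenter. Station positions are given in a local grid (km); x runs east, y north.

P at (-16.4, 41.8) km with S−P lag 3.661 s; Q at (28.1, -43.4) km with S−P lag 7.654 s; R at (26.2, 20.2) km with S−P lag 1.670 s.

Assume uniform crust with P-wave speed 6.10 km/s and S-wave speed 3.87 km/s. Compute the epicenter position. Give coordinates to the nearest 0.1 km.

Distance from S−P lag: d = Δt · v_P v_S / (v_P − v_S) = Δt · (6.10·3.87)/(6.10−3.87) ≈ 10.5861·Δt.
So d_P = 38.76, d_Q = 81.03, d_R = 17.68 km.
Circle about each station: (x + 16.4)² + (y − 41.8)² = 38.76²; (x − 28.1)² + (y + 43.4)² = 81.03²; (x − 26.2)² + (y − 20.2)² = 17.68².
Subtracting pairs of circle equations eliminates x²+y² and gives linear equations (the radical axes):
89.0 x − 170.4 y = -4406.55
85.2 x − 43.2 y = 268.04
Solving the 2×2 system: x ≈ 22.1, y ≈ 37.4 km.

(22.1, 37.4)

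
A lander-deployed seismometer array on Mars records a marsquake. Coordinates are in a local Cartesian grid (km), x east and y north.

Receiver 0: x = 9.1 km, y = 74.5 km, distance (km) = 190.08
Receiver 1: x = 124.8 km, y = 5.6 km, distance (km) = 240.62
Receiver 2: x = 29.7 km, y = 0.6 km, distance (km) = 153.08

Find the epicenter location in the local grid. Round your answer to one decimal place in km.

x ≈ -99.5 km, y ≈ -81.5 km

Circle about each station: (x − 9.1)² + (y − 74.5)² = 190.08²; (x − 124.8)² + (y − 5.6)² = 240.62²; (x − 29.7)² + (y − 0.6)² = 153.08².
Subtracting the Receiver 0 equation from the Receiver 1 and Receiver 2 equations removes the quadratic terms:
231.4 x − 137.8 y = -11794.24
41.2 x − 147.8 y = 7946.31
Solving the 2×2 system: x ≈ -99.5, y ≈ -81.5 km.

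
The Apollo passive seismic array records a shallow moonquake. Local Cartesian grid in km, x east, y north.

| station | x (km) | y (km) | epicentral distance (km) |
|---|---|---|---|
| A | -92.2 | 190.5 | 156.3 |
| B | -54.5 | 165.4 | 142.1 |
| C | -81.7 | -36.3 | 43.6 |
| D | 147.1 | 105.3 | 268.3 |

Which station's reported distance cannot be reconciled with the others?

Solve using three stations at a time. Using A, B, D (subtract circle equations pairwise → linear system) gives (x, y) ≈ (-111.9, 35.7).
Distances from that point to each station vs reported:
  A: calculated 156.0 vs reported 156.3 → residual 0.3 km
  B: calculated 141.8 vs reported 142.1 → residual 0.3 km
  C: calculated 78.1 vs reported 43.6 → residual 34.5 km
  D: calculated 268.2 vs reported 268.3 → residual 0.1 km
A, B, D are mutually consistent (residuals ≈ 0); C is off by 34.5 km.

C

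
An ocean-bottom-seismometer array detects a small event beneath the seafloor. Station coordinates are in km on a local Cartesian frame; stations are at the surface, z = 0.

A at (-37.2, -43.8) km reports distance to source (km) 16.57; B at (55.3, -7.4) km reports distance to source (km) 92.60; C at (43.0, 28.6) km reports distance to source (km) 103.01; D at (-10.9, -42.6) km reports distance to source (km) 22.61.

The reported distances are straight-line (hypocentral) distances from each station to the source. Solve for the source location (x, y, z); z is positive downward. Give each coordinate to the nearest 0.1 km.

x ≈ -28.5 km, y ≈ -44.2 km, depth ≈ 14.1 km

Each station gives a sphere (x−x_i)² + (y−y_i)² + z² = d_i² (stations at z=0).
Subtracting the A sphere from B and C: z² cancels, leaving linear equations in x and y:
185.0 x + 72.8 y = -8489.63
160.4 x + 144.8 y = -10971.82
Solving: x ≈ -28.493, y ≈ -44.210 km (keep extra digits for the depth step; rounded: -28.5, -44.2).
Then from the A sphere: z² = 16.57² − (x + 37.2)² − (y + 43.8)² with x = -28.493, y = -44.210, so z ≈ 14.092 ≈ 14.1 km.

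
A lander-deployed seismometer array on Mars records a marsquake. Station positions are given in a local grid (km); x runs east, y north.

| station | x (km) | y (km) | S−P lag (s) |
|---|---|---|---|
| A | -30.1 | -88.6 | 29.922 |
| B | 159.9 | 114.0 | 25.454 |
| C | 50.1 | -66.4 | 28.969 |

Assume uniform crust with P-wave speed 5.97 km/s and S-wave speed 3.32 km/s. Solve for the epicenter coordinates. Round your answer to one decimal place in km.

(-29.3, 135.2)

Distance from S−P lag: d = Δt · v_P v_S / (v_P − v_S) = Δt · (5.97·3.32)/(5.97−3.32) ≈ 7.4794·Δt.
So d_A = 223.80, d_B = 190.38, d_C = 216.67 km.
Circle about each station: (x + 30.1)² + (y + 88.6)² = 223.80²; (x − 159.9)² + (y − 114.0)² = 190.38²; (x − 50.1)² + (y + 66.4)² = 216.67².
Subtracting the A equation from the B and C equations removes the quadratic terms:
380.0 x + 405.2 y = 43649.94
160.4 x + 44.4 y = 1303.55
Solving the 2×2 system: x ≈ -29.3, y ≈ 135.2 km.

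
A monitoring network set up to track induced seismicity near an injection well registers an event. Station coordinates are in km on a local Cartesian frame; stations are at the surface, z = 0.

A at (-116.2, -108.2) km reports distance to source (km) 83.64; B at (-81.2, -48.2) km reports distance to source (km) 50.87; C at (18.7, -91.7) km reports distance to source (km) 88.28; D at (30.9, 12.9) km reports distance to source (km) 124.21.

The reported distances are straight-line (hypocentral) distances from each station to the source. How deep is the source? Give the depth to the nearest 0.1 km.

z ≈ 40.1 km

Each station gives a sphere (x−x_i)² + (y−y_i)² + z² = d_i² (stations at z=0).
Subtracting the A sphere from B and C: z² cancels, leaving linear equations in x and y:
70.0 x + 120.0 y = -11885.11
269.8 x + 33.0 y = -17248.81
Solving: x ≈ -55.799, y ≈ -66.493 km (keep extra digits for the depth step; rounded: -55.8, -66.5).
Then from the A sphere: z² = 83.64² − (x + 116.2)² − (y + 108.2)² with x = -55.799, y = -66.493, so z ≈ 40.099 ≈ 40.1 km.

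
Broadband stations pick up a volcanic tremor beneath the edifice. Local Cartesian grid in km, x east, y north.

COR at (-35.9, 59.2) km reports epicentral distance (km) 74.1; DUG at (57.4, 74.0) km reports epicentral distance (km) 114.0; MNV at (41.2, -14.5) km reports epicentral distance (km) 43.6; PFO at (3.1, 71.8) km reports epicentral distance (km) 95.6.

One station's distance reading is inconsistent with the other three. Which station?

Solve using three stations at a time. Using DUG, MNV, PFO (subtract circle equations pairwise → linear system) gives (x, y) ≈ (-1.4, -23.7).
Distances from that point to each station vs reported:
  COR: calculated 89.8 vs reported 74.1 → residual 15.7 km
  DUG: calculated 114.0 vs reported 114.0 → residual 0.0 km
  MNV: calculated 43.5 vs reported 43.6 → residual 0.1 km
  PFO: calculated 95.6 vs reported 95.6 → residual 0.0 km
DUG, MNV, PFO are mutually consistent (residuals ≈ 0); COR is off by 15.7 km.

COR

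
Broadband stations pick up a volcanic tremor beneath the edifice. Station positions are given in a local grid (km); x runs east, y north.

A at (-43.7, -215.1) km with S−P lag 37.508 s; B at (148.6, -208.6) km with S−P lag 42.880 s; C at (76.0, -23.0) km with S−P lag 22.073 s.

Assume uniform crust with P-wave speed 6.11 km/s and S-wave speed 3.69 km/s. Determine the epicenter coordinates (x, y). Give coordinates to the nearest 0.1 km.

-56.7 km east, 134.1 km north

Distance from S−P lag: d = Δt · v_P v_S / (v_P − v_S) = Δt · (6.11·3.69)/(6.11−3.69) ≈ 9.3165·Δt.
So d_A = 349.44, d_B = 399.49, d_C = 205.64 km.
Circle about each station: (x + 43.7)² + (y + 215.1)² = 349.44²; (x − 148.6)² + (y + 208.6)² = 399.49²; (x − 76.0)² + (y + 23.0)² = 205.64².
Subtracting the A equation from the B and C equations removes the quadratic terms:
384.6 x + 13.0 y = -20065.73
239.4 x + 384.2 y = 37947.80
Solving the 2×2 system: x ≈ -56.7, y ≈ 134.1 km.
Check against A (with the unrounded x, y): √((x + 43.7)²+(y + 215.1)²) = 349.45 ≈ 349.44 km. ✓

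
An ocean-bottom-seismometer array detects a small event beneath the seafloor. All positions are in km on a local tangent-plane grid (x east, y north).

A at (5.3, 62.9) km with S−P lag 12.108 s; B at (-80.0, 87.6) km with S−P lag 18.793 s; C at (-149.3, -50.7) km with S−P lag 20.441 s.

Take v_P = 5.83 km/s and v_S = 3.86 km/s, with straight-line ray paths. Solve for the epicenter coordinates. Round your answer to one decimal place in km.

Distance from S−P lag: d = Δt · v_P v_S / (v_P − v_S) = Δt · (5.83·3.86)/(5.83−3.86) ≈ 11.4232·Δt.
So d_A = 138.31, d_B = 214.68, d_C = 233.50 km.
Circle about each station: (x − 5.3)² + (y − 62.9)² = 138.31²; (x + 80.0)² + (y − 87.6)² = 214.68²; (x + 149.3)² + (y + 50.7)² = 233.50².
Subtracting the A equation from the B and C equations removes the quadratic terms:
-170.6 x + 49.4 y = -16868.59
-309.2 x − 227.2 y = -14516.11
Solving the 2×2 system: x ≈ 84.2, y ≈ -50.7 km.

(84.2, -50.7)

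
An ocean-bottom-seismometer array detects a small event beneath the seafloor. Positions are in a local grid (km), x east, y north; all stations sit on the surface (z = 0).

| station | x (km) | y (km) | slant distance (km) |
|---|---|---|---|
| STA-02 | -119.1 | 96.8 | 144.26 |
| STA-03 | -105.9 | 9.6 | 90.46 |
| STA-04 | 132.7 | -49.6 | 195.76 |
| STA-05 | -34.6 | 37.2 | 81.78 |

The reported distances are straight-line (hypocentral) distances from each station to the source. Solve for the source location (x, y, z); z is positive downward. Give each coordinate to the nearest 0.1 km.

x ≈ -47.1 km, y ≈ -9.3 km, depth ≈ 66.1 km

Each station gives a sphere (x−x_i)² + (y−y_i)² + z² = d_i² (stations at z=0).
Subtracting the STA-02 sphere from STA-03 and STA-04: z² cancels, leaving linear equations in x and y:
26.4 x − 174.4 y = 379.86
503.6 x − 292.8 y = -20996.63
Solving: x ≈ -47.105, y ≈ -9.309 km (keep extra digits for the depth step; rounded: -47.1, -9.3).
Then from the STA-02 sphere: z² = 144.26² − (x + 119.1)² − (y − 96.8)² with x = -47.105, y = -9.309, so z ≈ 66.095 ≈ 66.1 km.
Check against STA-05 (with the unrounded solution): distance 81.78 ≈ 81.78 km. ✓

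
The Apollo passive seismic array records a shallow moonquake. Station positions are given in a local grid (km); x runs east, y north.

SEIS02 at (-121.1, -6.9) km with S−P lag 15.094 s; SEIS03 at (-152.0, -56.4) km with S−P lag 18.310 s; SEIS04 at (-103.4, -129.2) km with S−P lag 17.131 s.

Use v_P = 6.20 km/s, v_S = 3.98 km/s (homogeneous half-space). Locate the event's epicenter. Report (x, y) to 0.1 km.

Distance from S−P lag: d = Δt · v_P v_S / (v_P − v_S) = Δt · (6.20·3.98)/(6.20−3.98) ≈ 11.1153·Δt.
So d_SEIS02 = 167.77, d_SEIS03 = 203.52, d_SEIS04 = 190.42 km.
Circle about each station: (x + 121.1)² + (y + 6.9)² = 167.77²; (x + 152.0)² + (y + 56.4)² = 203.52²; (x + 103.4)² + (y + 129.2)² = 190.42².
Subtracting pairs of circle equations eliminates x²+y² and gives linear equations (the radical axes):
-61.8 x − 99.0 y = -1701.48
35.4 x − 244.6 y = 4558.38
Solving the 2×2 system: x ≈ 46.6, y ≈ -11.9 km.

x ≈ 46.6 km, y ≈ -11.9 km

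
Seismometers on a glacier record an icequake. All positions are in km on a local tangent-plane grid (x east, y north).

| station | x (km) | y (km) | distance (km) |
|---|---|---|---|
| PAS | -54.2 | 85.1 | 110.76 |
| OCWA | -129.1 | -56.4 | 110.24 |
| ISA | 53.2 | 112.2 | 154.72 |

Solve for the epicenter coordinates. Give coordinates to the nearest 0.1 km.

Circle about each station: (x + 54.2)² + (y − 85.1)² = 110.76²; (x + 129.1)² + (y + 56.4)² = 110.24²; (x − 53.2)² + (y − 112.2)² = 154.72².
Subtracting pairs of circle equations eliminates x²+y² and gives linear equations (the radical axes):
-149.8 x − 283.0 y = 9783.04
214.8 x + 54.2 y = -6431.07
Solving the 2×2 system: x ≈ -24.5, y ≈ -21.6 km.
Check against PAS (with the unrounded x, y): √((x + 54.2)²+(y − 85.1)²) = 110.77 ≈ 110.76 km. ✓

x ≈ -24.5 km, y ≈ -21.6 km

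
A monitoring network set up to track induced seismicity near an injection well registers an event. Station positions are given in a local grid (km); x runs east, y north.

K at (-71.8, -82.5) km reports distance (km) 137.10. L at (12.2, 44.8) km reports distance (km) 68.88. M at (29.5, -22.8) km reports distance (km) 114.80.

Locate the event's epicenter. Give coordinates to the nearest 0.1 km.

Circle about each station: (x + 71.8)² + (y + 82.5)² = 137.10²; (x − 12.2)² + (y − 44.8)² = 68.88²; (x − 29.5)² + (y + 22.8)² = 114.80².
Subtracting pairs of circle equations eliminates x²+y² and gives linear equations (the radical axes):
168.0 x + 254.6 y = 4246.35
202.6 x + 119.4 y = -4954.03
Solving the 2×2 system: x ≈ -56.1, y ≈ 53.7 km.

(-56.1, 53.7)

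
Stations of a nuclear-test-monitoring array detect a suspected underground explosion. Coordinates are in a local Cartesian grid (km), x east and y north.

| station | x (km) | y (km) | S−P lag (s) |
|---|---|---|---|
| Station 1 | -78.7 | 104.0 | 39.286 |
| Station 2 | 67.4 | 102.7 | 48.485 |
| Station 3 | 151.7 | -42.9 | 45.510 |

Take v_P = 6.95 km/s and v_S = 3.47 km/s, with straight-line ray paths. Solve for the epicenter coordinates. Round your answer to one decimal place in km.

x ≈ -140.7 km, y ≈ -161.1 km

Distance from S−P lag: d = Δt · v_P v_S / (v_P − v_S) = Δt · (6.95·3.47)/(6.95−3.47) ≈ 6.9300·Δt.
So d_Station 1 = 272.25, d_Station 2 = 336.00, d_Station 3 = 315.39 km.
Circle about each station: (x + 78.7)² + (y − 104.0)² = 272.25²; (x − 67.4)² + (y − 102.7)² = 336.00²; (x − 151.7)² + (y + 42.9)² = 315.39².
Subtracting the Station 1 equation from the Station 2 and Station 3 equations removes the quadratic terms:
292.2 x − 2.6 y = -40695.58
460.8 x − 293.8 y = -17507.18
Solving the 2×2 system: x ≈ -140.7, y ≈ -161.1 km.
Check against Station 1 (with the unrounded x, y): √((x + 78.7)²+(y − 104.0)²) = 272.25 ≈ 272.25 km. ✓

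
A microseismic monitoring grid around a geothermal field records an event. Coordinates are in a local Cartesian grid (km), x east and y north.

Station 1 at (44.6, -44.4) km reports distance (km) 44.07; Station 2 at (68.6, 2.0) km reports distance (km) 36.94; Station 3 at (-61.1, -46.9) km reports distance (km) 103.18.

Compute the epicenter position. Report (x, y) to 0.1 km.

Circle about each station: (x − 44.6)² + (y + 44.4)² = 44.07²; (x − 68.6)² + (y − 2.0)² = 36.94²; (x + 61.1)² + (y + 46.9)² = 103.18².
Subtracting the Station 1 equation from the Station 2 and Station 3 equations removes the quadratic terms:
48.0 x + 92.8 y = 1327.04
-211.4 x − 5.0 y = -6731.65
Solving the 2×2 system: x ≈ 31.9, y ≈ -2.2 km.

31.9 km east, -2.2 km north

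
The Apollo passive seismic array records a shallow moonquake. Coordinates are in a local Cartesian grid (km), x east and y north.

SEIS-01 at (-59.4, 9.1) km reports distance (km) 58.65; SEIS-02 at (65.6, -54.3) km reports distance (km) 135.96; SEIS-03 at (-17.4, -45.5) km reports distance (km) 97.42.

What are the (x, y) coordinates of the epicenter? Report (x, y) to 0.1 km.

Circle about each station: (x + 59.4)² + (y − 9.1)² = 58.65²; (x − 65.6)² + (y + 54.3)² = 135.96²; (x + 17.4)² + (y + 45.5)² = 97.42².
Subtracting the SEIS-01 equation from the SEIS-02 and SEIS-03 equations removes the quadratic terms:
250.0 x − 126.8 y = -11404.62
84.0 x − 109.2 y = -7288.99
Solving the 2×2 system: x ≈ -19.3, y ≈ 51.9 km.

(-19.3, 51.9)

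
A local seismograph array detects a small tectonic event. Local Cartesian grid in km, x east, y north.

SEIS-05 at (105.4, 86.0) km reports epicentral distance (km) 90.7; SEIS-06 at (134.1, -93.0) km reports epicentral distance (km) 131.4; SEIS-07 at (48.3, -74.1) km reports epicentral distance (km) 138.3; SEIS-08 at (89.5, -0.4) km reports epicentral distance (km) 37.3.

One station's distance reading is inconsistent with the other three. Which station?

SEIS-07

Solve using three stations at a time. Using SEIS-05, SEIS-06, SEIS-08 (subtract circle equations pairwise → linear system) gives (x, y) ≈ (54.1, 11.2).
Distances from that point to each station vs reported:
  SEIS-05: calculated 90.7 vs reported 90.7 → residual 0.0 km
  SEIS-06: calculated 131.4 vs reported 131.4 → residual 0.0 km
  SEIS-07: calculated 85.5 vs reported 138.3 → residual 52.8 km
  SEIS-08: calculated 37.3 vs reported 37.3 → residual 0.0 km
SEIS-05, SEIS-06, SEIS-08 are mutually consistent (residuals ≈ 0); SEIS-07 is off by 52.8 km.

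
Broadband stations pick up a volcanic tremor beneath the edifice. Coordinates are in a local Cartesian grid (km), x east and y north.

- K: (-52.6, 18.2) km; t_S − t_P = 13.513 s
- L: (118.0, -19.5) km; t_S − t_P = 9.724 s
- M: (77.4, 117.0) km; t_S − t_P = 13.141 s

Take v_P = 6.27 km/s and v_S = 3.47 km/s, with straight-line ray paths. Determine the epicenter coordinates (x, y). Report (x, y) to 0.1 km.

(52.4, 18.0)

Distance from S−P lag: d = Δt · v_P v_S / (v_P − v_S) = Δt · (6.27·3.47)/(6.27−3.47) ≈ 7.7703·Δt.
So d_K = 105.00, d_L = 75.56, d_M = 102.11 km.
Circle about each station: (x + 52.6)² + (y − 18.2)² = 105.00²; (x − 118.0)² + (y + 19.5)² = 75.56²; (x − 77.4)² + (y − 117.0)² = 102.11².
Subtracting pairs of circle equations eliminates x²+y² and gives linear equations (the radical axes):
341.2 x − 75.4 y = 16521.94
260.0 x + 197.6 y = 17180.31
Solving the 2×2 system: x ≈ 52.4, y ≈ 18.0 km.
Check against K (with the unrounded x, y): √((x + 52.6)²+(y − 18.2)²) = 105.00 ≈ 105.00 km. ✓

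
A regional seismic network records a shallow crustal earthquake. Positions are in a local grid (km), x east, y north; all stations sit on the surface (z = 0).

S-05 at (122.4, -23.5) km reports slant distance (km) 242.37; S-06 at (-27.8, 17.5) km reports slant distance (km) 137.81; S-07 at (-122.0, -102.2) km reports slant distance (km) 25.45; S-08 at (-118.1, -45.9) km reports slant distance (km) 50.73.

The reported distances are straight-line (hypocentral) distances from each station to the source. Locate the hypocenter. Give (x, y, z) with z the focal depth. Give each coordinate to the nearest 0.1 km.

(-109.3, -91.9, 19.5)

Each station gives a sphere (x−x_i)² + (y−y_i)² + z² = d_i² (stations at z=0).
Subtracting the S-05 sphere from S-06 and S-07: z² cancels, leaving linear equations in x and y:
-300.4 x + 82.0 y = 25296.70
-488.8 x − 157.4 y = 67890.34
Solving: x ≈ -109.297, y ≈ -91.905 km (keep extra digits for the depth step; rounded: -109.3, -91.9).
Then from the S-05 sphere: z² = 242.37² − (x − 122.4)² − (y + 23.5)² with x = -109.297, y = -91.905, so z ≈ 19.506 ≈ 19.5 km.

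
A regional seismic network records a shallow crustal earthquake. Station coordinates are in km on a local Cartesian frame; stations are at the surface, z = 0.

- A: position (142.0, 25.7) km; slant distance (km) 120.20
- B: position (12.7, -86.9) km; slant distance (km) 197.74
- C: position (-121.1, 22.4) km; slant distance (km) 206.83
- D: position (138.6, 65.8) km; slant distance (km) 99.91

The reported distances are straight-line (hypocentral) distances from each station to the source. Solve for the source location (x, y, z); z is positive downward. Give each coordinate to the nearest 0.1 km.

(63.4, 94.9, 59.0)

Each station gives a sphere (x−x_i)² + (y−y_i)² + z² = d_i² (stations at z=0).
Subtracting the A sphere from B and C: z² cancels, leaving linear equations in x and y:
-258.6 x − 225.2 y = -37764.66
-526.2 x − 6.6 y = -33988.13
Solving: x ≈ 63.401, y ≈ 94.889 km (keep extra digits for the depth step; rounded: 63.4, 94.9).
Then from the A sphere: z² = 120.20² − (x − 142.0)² − (y − 25.7)² with x = 63.401, y = 94.889, so z ≈ 59.018 ≈ 59.0 km.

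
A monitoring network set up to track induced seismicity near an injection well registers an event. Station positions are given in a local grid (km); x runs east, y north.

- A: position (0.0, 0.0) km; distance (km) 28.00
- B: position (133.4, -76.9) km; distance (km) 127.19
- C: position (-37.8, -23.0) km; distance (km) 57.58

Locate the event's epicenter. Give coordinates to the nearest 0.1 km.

Circle about each station: x² + y² = 28.00²; (x − 133.4)² + (y + 76.9)² = 127.19²; (x + 37.8)² + (y + 23.0)² = 57.58².
Subtracting the A equation from the B and C equations removes the quadratic terms:
266.8 x − 153.8 y = 8315.87
-75.6 x − 46.0 y = -573.62
Solving the 2×2 system: x ≈ 19.7, y ≈ -19.9 km.
Check against A (with the unrounded x, y): √(x²+y²) = 28.00 ≈ 28.00 km. ✓

x ≈ 19.7 km, y ≈ -19.9 km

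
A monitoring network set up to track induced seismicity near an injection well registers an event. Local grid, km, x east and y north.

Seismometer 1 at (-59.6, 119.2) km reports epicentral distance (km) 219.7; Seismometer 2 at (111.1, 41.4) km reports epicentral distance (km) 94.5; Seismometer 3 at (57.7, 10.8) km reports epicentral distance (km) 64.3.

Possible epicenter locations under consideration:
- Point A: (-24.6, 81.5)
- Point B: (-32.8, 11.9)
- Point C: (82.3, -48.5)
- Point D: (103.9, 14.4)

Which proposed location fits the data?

Point C

For each candidate, compare |candidate − station| to the reported distance:
Point A: residuals Seismometer 1 168.3, Seismometer 2 47.0, Seismometer 3 44.2 → max 168.3 km
Point B: residuals Seismometer 1 109.1, Seismometer 2 52.4, Seismometer 3 26.2 → max 109.1 km
Point C: residuals Seismometer 1 0.0, Seismometer 2 0.1, Seismometer 3 0.1 → max 0.1 km
Point D: residuals Seismometer 1 25.5, Seismometer 2 66.6, Seismometer 3 18.0 → max 66.6 km
Only Point C has all residuals ≈ 0.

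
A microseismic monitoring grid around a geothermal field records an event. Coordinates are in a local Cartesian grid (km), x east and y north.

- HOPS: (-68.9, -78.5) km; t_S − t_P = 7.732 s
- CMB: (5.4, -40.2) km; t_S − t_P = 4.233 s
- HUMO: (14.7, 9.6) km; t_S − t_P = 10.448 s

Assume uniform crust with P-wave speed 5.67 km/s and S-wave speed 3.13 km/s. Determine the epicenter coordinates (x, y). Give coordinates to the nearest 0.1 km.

Distance from S−P lag: d = Δt · v_P v_S / (v_P − v_S) = Δt · (5.67·3.13)/(5.67−3.13) ≈ 6.9870·Δt.
So d_HOPS = 54.02, d_CMB = 29.58, d_HUMO = 73.00 km.
Circle about each station: (x + 68.9)² + (y + 78.5)² = 54.02²; (x − 5.4)² + (y + 40.2)² = 29.58²; (x − 14.7)² + (y − 9.6)² = 73.00².
Subtracting the HOPS equation from the CMB and HUMO equations removes the quadratic terms:
148.6 x + 76.6 y = -7221.08
167.2 x + 176.2 y = -13012.05
Solving the 2×2 system: x ≈ -20.6, y ≈ -54.3 km.
Check against HOPS (with the unrounded x, y): √((x + 68.9)²+(y + 78.5)²) = 54.02 ≈ 54.02 km. ✓

-20.6 km east, -54.3 km north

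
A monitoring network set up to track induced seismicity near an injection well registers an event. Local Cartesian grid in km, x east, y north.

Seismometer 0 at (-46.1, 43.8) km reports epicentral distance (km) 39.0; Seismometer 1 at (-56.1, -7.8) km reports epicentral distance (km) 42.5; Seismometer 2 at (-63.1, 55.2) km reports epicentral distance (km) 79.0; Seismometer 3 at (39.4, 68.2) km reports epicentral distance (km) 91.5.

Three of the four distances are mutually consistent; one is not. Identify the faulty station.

Seismometer 0

Solve using three stations at a time. Using Seismometer 1, Seismometer 2, Seismometer 3 (subtract circle equations pairwise → linear system) gives (x, y) ≈ (-13.6, -6.4).
Distances from that point to each station vs reported:
  Seismometer 0: calculated 59.8 vs reported 39.0 → residual 20.8 km
  Seismometer 1: calculated 42.5 vs reported 42.5 → residual 0.0 km
  Seismometer 2: calculated 79.0 vs reported 79.0 → residual 0.0 km
  Seismometer 3: calculated 91.5 vs reported 91.5 → residual 0.0 km
Seismometer 1, Seismometer 2, Seismometer 3 are mutually consistent (residuals ≈ 0); Seismometer 0 is off by 20.8 km.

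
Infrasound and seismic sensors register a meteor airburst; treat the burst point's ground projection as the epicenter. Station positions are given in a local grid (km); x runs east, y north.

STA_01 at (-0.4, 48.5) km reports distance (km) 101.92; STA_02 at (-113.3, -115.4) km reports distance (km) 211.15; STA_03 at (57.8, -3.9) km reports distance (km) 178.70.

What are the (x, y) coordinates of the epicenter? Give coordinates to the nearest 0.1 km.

Circle about each station: (x + 0.4)² + (y − 48.5)² = 101.92²; (x + 113.3)² + (y + 115.4)² = 211.15²; (x − 57.8)² + (y + 3.9)² = 178.70².
Subtracting the STA_01 equation from the STA_02 and STA_03 equations removes the quadratic terms:
-225.8 x − 327.8 y = -10395.00
116.4 x − 104.8 y = -20542.36
Solving the 2×2 system: x ≈ -91.3, y ≈ 94.6 km.
Check against STA_01 (with the unrounded x, y): √((x + 0.4)²+(y − 48.5)²) = 101.93 ≈ 101.92 km. ✓

-91.3 km east, 94.6 km north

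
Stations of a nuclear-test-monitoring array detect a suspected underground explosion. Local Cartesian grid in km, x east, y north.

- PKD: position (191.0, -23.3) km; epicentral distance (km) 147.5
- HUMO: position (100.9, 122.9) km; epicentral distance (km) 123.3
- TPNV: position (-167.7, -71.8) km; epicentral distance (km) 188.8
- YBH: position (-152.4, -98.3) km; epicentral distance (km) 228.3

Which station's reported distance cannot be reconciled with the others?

TPNV

Solve using three stations at a time. Using PKD, HUMO, YBH (subtract circle equations pairwise → linear system) gives (x, y) ≈ (47.7, 11.7).
Distances from that point to each station vs reported:
  PKD: calculated 147.5 vs reported 147.5 → residual 0.0 km
  HUMO: calculated 123.3 vs reported 123.3 → residual 0.0 km
  TPNV: calculated 231.0 vs reported 188.8 → residual 42.2 km
  YBH: calculated 228.3 vs reported 228.3 → residual 0.0 km
PKD, HUMO, YBH are mutually consistent (residuals ≈ 0); TPNV is off by 42.2 km.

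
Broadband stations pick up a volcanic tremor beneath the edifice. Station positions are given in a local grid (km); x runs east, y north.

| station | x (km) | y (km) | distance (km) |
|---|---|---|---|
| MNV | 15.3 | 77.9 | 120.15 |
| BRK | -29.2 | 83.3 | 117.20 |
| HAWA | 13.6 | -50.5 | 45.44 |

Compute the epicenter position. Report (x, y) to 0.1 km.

Circle about each station: (x − 15.3)² + (y − 77.9)² = 120.15²; (x + 29.2)² + (y − 83.3)² = 117.20²; (x − 13.6)² + (y + 50.5)² = 45.44².
Subtracting the MNV equation from the BRK and HAWA equations removes the quadratic terms:
-89.0 x + 10.8 y = 2189.21
-3.4 x − 256.8 y = 8803.94
Solving the 2×2 system: x ≈ -28.7, y ≈ -33.9 km.

-28.7 km east, -33.9 km north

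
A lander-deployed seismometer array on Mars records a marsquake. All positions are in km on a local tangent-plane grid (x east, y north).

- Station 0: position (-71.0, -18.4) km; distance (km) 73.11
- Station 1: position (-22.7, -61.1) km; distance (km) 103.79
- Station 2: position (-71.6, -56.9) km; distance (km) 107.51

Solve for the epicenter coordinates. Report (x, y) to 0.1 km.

-30.4 km east, 42.4 km north

Circle about each station: (x + 71.0)² + (y + 18.4)² = 73.11²; (x + 22.7)² + (y + 61.1)² = 103.79²; (x + 71.6)² + (y + 56.9)² = 107.51².
Subtracting the Station 0 equation from the Station 1 and Station 2 equations removes the quadratic terms:
96.6 x − 85.4 y = -6558.35
-1.2 x − 77.0 y = -3228.72
Solving the 2×2 system: x ≈ -30.4, y ≈ 42.4 km.
Check against Station 0 (with the unrounded x, y): √((x + 71.0)²+(y + 18.4)²) = 73.11 ≈ 73.11 km. ✓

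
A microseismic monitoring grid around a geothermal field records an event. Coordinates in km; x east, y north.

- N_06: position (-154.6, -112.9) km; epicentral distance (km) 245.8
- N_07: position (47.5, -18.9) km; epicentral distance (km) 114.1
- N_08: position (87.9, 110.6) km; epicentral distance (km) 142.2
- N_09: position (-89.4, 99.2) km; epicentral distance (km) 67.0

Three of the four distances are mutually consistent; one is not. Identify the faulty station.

N_06

Solve using three stations at a time. Using N_07, N_08, N_09 (subtract circle equations pairwise → linear system) gives (x, y) ≈ (-41.7, 52.2).
Distances from that point to each station vs reported:
  N_06: calculated 200.0 vs reported 245.8 → residual 45.8 km
  N_07: calculated 114.1 vs reported 114.1 → residual 0.0 km
  N_08: calculated 142.2 vs reported 142.2 → residual 0.0 km
  N_09: calculated 67.0 vs reported 67.0 → residual 0.0 km
N_07, N_08, N_09 are mutually consistent (residuals ≈ 0); N_06 is off by 45.8 km.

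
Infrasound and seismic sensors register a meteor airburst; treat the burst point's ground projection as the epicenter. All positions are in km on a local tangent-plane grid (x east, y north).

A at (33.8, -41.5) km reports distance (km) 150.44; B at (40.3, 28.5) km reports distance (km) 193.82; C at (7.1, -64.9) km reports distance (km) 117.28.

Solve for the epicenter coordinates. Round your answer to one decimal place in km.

Circle about each station: (x − 33.8)² + (y + 41.5)² = 150.44²; (x − 40.3)² + (y − 28.5)² = 193.82²; (x − 7.1)² + (y + 64.9)² = 117.28².
Subtracting pairs of circle equations eliminates x²+y² and gives linear equations (the radical axes):
13.0 x + 140.0 y = -15362.35
-53.4 x − 46.8 y = 10275.33
Solving the 2×2 system: x ≈ -104.8, y ≈ -100.0 km.

-104.8 km east, -100.0 km north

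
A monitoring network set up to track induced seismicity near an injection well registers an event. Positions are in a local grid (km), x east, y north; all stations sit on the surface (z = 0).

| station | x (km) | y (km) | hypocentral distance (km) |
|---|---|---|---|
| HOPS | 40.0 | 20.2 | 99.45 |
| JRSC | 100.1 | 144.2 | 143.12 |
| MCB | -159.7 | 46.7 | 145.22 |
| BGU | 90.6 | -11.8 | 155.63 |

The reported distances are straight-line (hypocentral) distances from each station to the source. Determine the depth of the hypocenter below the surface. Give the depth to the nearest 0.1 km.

Each station gives a sphere (x−x_i)² + (y−y_i)² + z² = d_i² (stations at z=0).
Subtracting the HOPS sphere from JRSC and MCB: z² cancels, leaving linear equations in x and y:
120.2 x + 248.0 y = 18212.58
-399.4 x + 53.0 y = 14478.39
Solving: x ≈ -24.904, y ≈ 85.508 km (keep extra digits for the depth step; rounded: -24.9, 85.5).
Then from the HOPS sphere: z² = 99.45² − (x − 40.0)² − (y − 20.2)² with x = -24.904, y = 85.508, so z ≈ 37.585 ≈ 37.6 km.

37.6 km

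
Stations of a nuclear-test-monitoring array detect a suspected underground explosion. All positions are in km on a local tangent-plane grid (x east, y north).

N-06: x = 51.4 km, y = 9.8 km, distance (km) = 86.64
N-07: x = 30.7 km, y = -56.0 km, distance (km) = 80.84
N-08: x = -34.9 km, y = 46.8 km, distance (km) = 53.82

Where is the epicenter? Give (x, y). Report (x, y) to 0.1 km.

Circle about each station: (x − 51.4)² + (y − 9.8)² = 86.64²; (x − 30.7)² + (y + 56.0)² = 80.84²; (x + 34.9)² + (y − 46.8)² = 53.82².
Subtracting pairs of circle equations eliminates x²+y² and gives linear equations (the radical axes):
-41.4 x − 131.6 y = 2311.87
-172.6 x + 74.0 y = 5280.15
Solving the 2×2 system: x ≈ -33.6, y ≈ -7.0 km.
Check against N-06 (with the unrounded x, y): √((x − 51.4)²+(y − 9.8)²) = 86.64 ≈ 86.64 km. ✓

-33.6 km east, -7.0 km north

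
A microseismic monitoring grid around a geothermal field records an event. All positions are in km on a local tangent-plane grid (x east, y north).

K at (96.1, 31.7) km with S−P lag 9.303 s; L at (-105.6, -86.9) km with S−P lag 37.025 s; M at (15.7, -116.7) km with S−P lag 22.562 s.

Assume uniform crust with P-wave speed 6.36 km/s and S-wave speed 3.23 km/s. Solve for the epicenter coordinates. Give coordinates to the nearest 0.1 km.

Distance from S−P lag: d = Δt · v_P v_S / (v_P − v_S) = Δt · (6.36·3.23)/(6.36−3.23) ≈ 6.5632·Δt.
So d_K = 61.06, d_L = 243.00, d_M = 148.08 km.
Circle about each station: (x − 96.1)² + (y − 31.7)² = 61.06²; (x + 105.6)² + (y + 86.9)² = 243.00²; (x − 15.7)² + (y + 116.7)² = 148.08².
Subtracting the K equation from the L and M equations removes the quadratic terms:
-403.4 x − 237.2 y = -46857.81
-160.8 x − 296.8 y = -14574.08
Solving the 2×2 system: x ≈ 128.1, y ≈ -20.3 km.

(128.1, -20.3)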